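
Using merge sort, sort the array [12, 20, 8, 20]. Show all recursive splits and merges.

Merge sort trace:

Split: [12, 20, 8, 20] -> [12, 20] and [8, 20]
  Split: [12, 20] -> [12] and [20]
  Merge: [12] + [20] -> [12, 20]
  Split: [8, 20] -> [8] and [20]
  Merge: [8] + [20] -> [8, 20]
Merge: [12, 20] + [8, 20] -> [8, 12, 20, 20]

Final sorted array: [8, 12, 20, 20]

The merge sort proceeds by recursively splitting the array and merging sorted halves.
After all merges, the sorted array is [8, 12, 20, 20].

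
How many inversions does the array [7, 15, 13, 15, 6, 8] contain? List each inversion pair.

Finding inversions in [7, 15, 13, 15, 6, 8]:

(0, 4): arr[0]=7 > arr[4]=6
(1, 2): arr[1]=15 > arr[2]=13
(1, 4): arr[1]=15 > arr[4]=6
(1, 5): arr[1]=15 > arr[5]=8
(2, 4): arr[2]=13 > arr[4]=6
(2, 5): arr[2]=13 > arr[5]=8
(3, 4): arr[3]=15 > arr[4]=6
(3, 5): arr[3]=15 > arr[5]=8

Total inversions: 8

The array has 8 inversion(s): (0,4), (1,2), (1,4), (1,5), (2,4), (2,5), (3,4), (3,5). Each pair (i,j) satisfies i < j and arr[i] > arr[j].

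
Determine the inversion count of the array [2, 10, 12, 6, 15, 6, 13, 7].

Finding inversions in [2, 10, 12, 6, 15, 6, 13, 7]:

(1, 3): arr[1]=10 > arr[3]=6
(1, 5): arr[1]=10 > arr[5]=6
(1, 7): arr[1]=10 > arr[7]=7
(2, 3): arr[2]=12 > arr[3]=6
(2, 5): arr[2]=12 > arr[5]=6
(2, 7): arr[2]=12 > arr[7]=7
(4, 5): arr[4]=15 > arr[5]=6
(4, 6): arr[4]=15 > arr[6]=13
(4, 7): arr[4]=15 > arr[7]=7
(6, 7): arr[6]=13 > arr[7]=7

Total inversions: 10

The array has 10 inversion(s): (1,3), (1,5), (1,7), (2,3), (2,5), (2,7), (4,5), (4,6), (4,7), (6,7). Each pair (i,j) satisfies i < j and arr[i] > arr[j].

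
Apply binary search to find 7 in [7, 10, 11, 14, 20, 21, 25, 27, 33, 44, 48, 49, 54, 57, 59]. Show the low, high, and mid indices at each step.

Binary search for 7 in [7, 10, 11, 14, 20, 21, 25, 27, 33, 44, 48, 49, 54, 57, 59]:

lo=0, hi=14, mid=7, arr[mid]=27 -> 27 > 7, search left half
lo=0, hi=6, mid=3, arr[mid]=14 -> 14 > 7, search left half
lo=0, hi=2, mid=1, arr[mid]=10 -> 10 > 7, search left half
lo=0, hi=0, mid=0, arr[mid]=7 -> Found target at index 0!

Binary search finds 7 at index 0 after 4 comparisons. The search repeatedly halves the search space by comparing with the middle element.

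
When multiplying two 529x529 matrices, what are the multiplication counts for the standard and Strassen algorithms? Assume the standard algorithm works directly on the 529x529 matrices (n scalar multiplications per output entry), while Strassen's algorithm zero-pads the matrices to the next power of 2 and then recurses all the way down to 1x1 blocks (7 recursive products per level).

Matrix multiplication for 529x529 matrices:

Strassen's algorithm requires power-of-2 dimensions. Pad 529x529 to 1024x1024 (next power of 2).

Standard algorithm: 529^3 = 148035889 multiplications
Strassen's algorithm: 7^(log2(1024)) = 7^10 = 282475249 multiplications
Difference: 148035889 - 282475249 = -134439360 (Strassen uses MORE here due to padding overhead — for small or just-over-power-of-2 n, padding can outweigh the per-level savings)

Standard: 148035889 multiplications (529^3). Strassen: 282475249 multiplications (7^10, after padding to 1024x1024). Strassen reduces 8 recursive multiplications to 7 at each level.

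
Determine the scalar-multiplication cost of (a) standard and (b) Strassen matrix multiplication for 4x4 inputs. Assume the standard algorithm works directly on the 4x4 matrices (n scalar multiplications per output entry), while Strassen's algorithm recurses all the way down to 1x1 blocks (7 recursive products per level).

Matrix multiplication for 4x4 matrices:

Standard algorithm: 4^3 = 64 multiplications
Strassen's algorithm: 7^(log2(4)) = 7^2 = 49 multiplications
Savings: 64 - 49 = 15 multiplications

Standard: 64 multiplications (4^3). Strassen: 49 multiplications (7^2). Strassen reduces 8 recursive multiplications to 7 at each level.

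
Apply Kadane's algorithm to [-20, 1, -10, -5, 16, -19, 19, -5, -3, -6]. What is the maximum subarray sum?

Using Kadane's algorithm on [-20, 1, -10, -5, 16, -19, 19, -5, -3, -6]:

Scanning through the array:
Position 1 (value 1): max_ending_here = 1, max_so_far = 1
Position 2 (value -10): max_ending_here = -9, max_so_far = 1
Position 3 (value -5): max_ending_here = -5, max_so_far = 1
Position 4 (value 16): max_ending_here = 16, max_so_far = 16
Position 5 (value -19): max_ending_here = -3, max_so_far = 16
Position 6 (value 19): max_ending_here = 19, max_so_far = 19
Position 7 (value -5): max_ending_here = 14, max_so_far = 19
Position 8 (value -3): max_ending_here = 11, max_so_far = 19
Position 9 (value -6): max_ending_here = 5, max_so_far = 19

Maximum subarray: [19]
Maximum sum: 19

The maximum subarray is [19] with sum 19. This subarray runs from index 6 to index 6.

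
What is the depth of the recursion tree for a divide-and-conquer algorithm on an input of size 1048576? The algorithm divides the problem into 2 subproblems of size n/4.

For divide and conquer with division factor 4:

Problem sizes at each level:
Level 0: 1048576
Level 1: 262144
Level 2: 65536
Level 3: 16384
Level 4: 4096
Level 5: 1024
Level 6: 256
Level 7: 64
Level 8: 16
Level 9: 4
Level 10: 1

The root is level 0 and the size-1 base case is level 10 (the tree spans levels 0 through 10, i.e. 11 levels counting the root), so the depth is the number of divisions: log_4(1048576) = 10

The recursion tree depth is log_4(1048576) = 10. At each level, the problem size is divided by 4, so it takes 10 divisions to reduce to a base case of size 1. The algorithm makes 2 recursive calls at each level.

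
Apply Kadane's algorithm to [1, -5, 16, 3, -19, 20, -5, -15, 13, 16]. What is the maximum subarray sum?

Using Kadane's algorithm on [1, -5, 16, 3, -19, 20, -5, -15, 13, 16]:

Scanning through the array:
Position 1 (value -5): max_ending_here = -4, max_so_far = 1
Position 2 (value 16): max_ending_here = 16, max_so_far = 16
Position 3 (value 3): max_ending_here = 19, max_so_far = 19
Position 4 (value -19): max_ending_here = 0, max_so_far = 19
Position 5 (value 20): max_ending_here = 20, max_so_far = 20
Position 6 (value -5): max_ending_here = 15, max_so_far = 20
Position 7 (value -15): max_ending_here = 0, max_so_far = 20
Position 8 (value 13): max_ending_here = 13, max_so_far = 20
Position 9 (value 16): max_ending_here = 29, max_so_far = 29

Maximum subarray: [16, 3, -19, 20, -5, -15, 13, 16]
Maximum sum: 29

The maximum subarray is [16, 3, -19, 20, -5, -15, 13, 16] with sum 29. This subarray runs from index 2 to index 9.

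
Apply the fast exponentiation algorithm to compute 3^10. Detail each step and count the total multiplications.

Computing 3^10 by squaring (build up from 3^1; each line after the first costs one multiplication):

3^1 = 3
3^2 = (3^1)^2 = 3^2 = 9
3^4 = (3^2)^2 = 9^2 = 81
3^5 = 3 * 3^4 = 3 * 81 = 243
3^10 = (3^5)^2 = 243^2 = 59049

Result: 59049
Multiplications needed: 4 (4 lines after 3^1)

3^10 = 59049. Using exponentiation by squaring, this requires 4 multiplications. The key idea: if the exponent is even, square the half-power; if odd, multiply by the base once.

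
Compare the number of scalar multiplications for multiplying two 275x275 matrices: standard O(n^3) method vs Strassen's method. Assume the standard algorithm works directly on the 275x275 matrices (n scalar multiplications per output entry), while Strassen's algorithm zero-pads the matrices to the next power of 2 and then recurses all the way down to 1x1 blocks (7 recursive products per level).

Matrix multiplication for 275x275 matrices:

Strassen's algorithm requires power-of-2 dimensions. Pad 275x275 to 512x512 (next power of 2).

Standard algorithm: 275^3 = 20796875 multiplications
Strassen's algorithm: 7^(log2(512)) = 7^9 = 40353607 multiplications
Difference: 20796875 - 40353607 = -19556732 (Strassen uses MORE here due to padding overhead — for small or just-over-power-of-2 n, padding can outweigh the per-level savings)

Standard: 20796875 multiplications (275^3). Strassen: 40353607 multiplications (7^9, after padding to 512x512). Strassen reduces 8 recursive multiplications to 7 at each level.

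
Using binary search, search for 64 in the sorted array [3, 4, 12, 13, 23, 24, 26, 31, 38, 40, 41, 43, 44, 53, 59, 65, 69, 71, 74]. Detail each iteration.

Binary search for 64 in [3, 4, 12, 13, 23, 24, 26, 31, 38, 40, 41, 43, 44, 53, 59, 65, 69, 71, 74]:

lo=0, hi=18, mid=9, arr[mid]=40 -> 40 < 64, search right half
lo=10, hi=18, mid=14, arr[mid]=59 -> 59 < 64, search right half
lo=15, hi=18, mid=16, arr[mid]=69 -> 69 > 64, search left half
lo=15, hi=15, mid=15, arr[mid]=65 -> 65 > 64, search left half
lo=15 > hi=14, target 64 not found

Binary search determines that 64 is not in the array after 4 comparisons. The search space was exhausted without finding the target.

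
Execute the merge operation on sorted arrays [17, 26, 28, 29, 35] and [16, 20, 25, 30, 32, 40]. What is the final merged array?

Merging process:

Compare 17 vs 16: take 16 from right. Merged: [16]
Compare 17 vs 20: take 17 from left. Merged: [16, 17]
Compare 26 vs 20: take 20 from right. Merged: [16, 17, 20]
Compare 26 vs 25: take 25 from right. Merged: [16, 17, 20, 25]
Compare 26 vs 30: take 26 from left. Merged: [16, 17, 20, 25, 26]
Compare 28 vs 30: take 28 from left. Merged: [16, 17, 20, 25, 26, 28]
Compare 29 vs 30: take 29 from left. Merged: [16, 17, 20, 25, 26, 28, 29]
Compare 35 vs 30: take 30 from right. Merged: [16, 17, 20, 25, 26, 28, 29, 30]
Compare 35 vs 32: take 32 from right. Merged: [16, 17, 20, 25, 26, 28, 29, 30, 32]
Compare 35 vs 40: take 35 from left. Merged: [16, 17, 20, 25, 26, 28, 29, 30, 32, 35]
Append remaining from right: [40]. Merged: [16, 17, 20, 25, 26, 28, 29, 30, 32, 35, 40]

Final merged array: [16, 17, 20, 25, 26, 28, 29, 30, 32, 35, 40]
Total comparisons: 10

The merged array is [16, 17, 20, 25, 26, 28, 29, 30, 32, 35, 40], requiring 10 comparisons. The merge step runs in O(n) time where n is the total number of elements.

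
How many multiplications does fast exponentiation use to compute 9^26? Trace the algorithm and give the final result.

Computing 9^26 by squaring (build up from 9^1; each line after the first costs one multiplication):

9^1 = 9
9^2 = (9^1)^2 = 9^2 = 81
9^3 = 9 * 9^2 = 9 * 81 = 729
9^6 = (9^3)^2 = 729^2 = 531441
9^12 = (9^6)^2 = 531441^2 = 282429536481
9^13 = 9 * 9^12 = 9 * 282429536481 = 2541865828329
9^26 = (9^13)^2 = 2541865828329^2 = 6461081889226673298932241

Result: 6461081889226673298932241
Multiplications needed: 6 (6 lines after 9^1)

9^26 = 6461081889226673298932241. Using exponentiation by squaring, this requires 6 multiplications. The key idea: if the exponent is even, square the half-power; if odd, multiply by the base once.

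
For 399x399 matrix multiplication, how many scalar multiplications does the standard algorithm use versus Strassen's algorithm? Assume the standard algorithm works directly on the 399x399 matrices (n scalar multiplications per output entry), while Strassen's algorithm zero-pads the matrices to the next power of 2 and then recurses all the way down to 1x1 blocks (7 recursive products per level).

Matrix multiplication for 399x399 matrices:

Strassen's algorithm requires power-of-2 dimensions. Pad 399x399 to 512x512 (next power of 2).

Standard algorithm: 399^3 = 63521199 multiplications
Strassen's algorithm: 7^(log2(512)) = 7^9 = 40353607 multiplications
Savings: 63521199 - 40353607 = 23167592 multiplications

Standard: 63521199 multiplications (399^3). Strassen: 40353607 multiplications (7^9, after padding to 512x512). Strassen reduces 8 recursive multiplications to 7 at each level.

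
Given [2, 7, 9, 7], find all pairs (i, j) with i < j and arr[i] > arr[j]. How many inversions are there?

Finding inversions in [2, 7, 9, 7]:

(2, 3): arr[2]=9 > arr[3]=7

Total inversions: 1

The array has 1 inversion(s): (2,3). Each pair (i,j) satisfies i < j and arr[i] > arr[j].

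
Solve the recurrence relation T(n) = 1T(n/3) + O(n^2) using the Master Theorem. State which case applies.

Master Theorem for T(n) = 1T(n/3) + O(n^2):

a = 1, b = 3, c = 2
log_b(a) = log_3(1) = 0.0000

Case 3: c = 2 > log_3(1) = 0.0000
T(n) = O(n^2) = O(n^2)

For T(n) = 1T(n/3) + O(n^2): log_3(1) = 0.0000. This is Case 3 of the Master Theorem (c > log_b(a), work dominated by root), giving O(n^2).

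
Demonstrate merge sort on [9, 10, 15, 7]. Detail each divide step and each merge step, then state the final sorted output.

Merge sort trace:

Split: [9, 10, 15, 7] -> [9, 10] and [15, 7]
  Split: [9, 10] -> [9] and [10]
  Merge: [9] + [10] -> [9, 10]
  Split: [15, 7] -> [15] and [7]
  Merge: [15] + [7] -> [7, 15]
Merge: [9, 10] + [7, 15] -> [7, 9, 10, 15]

Final sorted array: [7, 9, 10, 15]

The merge sort proceeds by recursively splitting the array and merging sorted halves.
After all merges, the sorted array is [7, 9, 10, 15].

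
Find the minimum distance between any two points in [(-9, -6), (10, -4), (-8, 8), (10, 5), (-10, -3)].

Computing all pairwise distances among 5 points:

d((-9, -6), (10, -4)) = 19.105
d((-9, -6), (-8, 8)) = 14.0357
d((-9, -6), (10, 5)) = 21.9545
d((-9, -6), (-10, -3)) = 3.1623 <-- minimum
d((10, -4), (-8, 8)) = 21.6333
d((10, -4), (10, 5)) = 9.0
d((10, -4), (-10, -3)) = 20.025
d((-8, 8), (10, 5)) = 18.2483
d((-8, 8), (-10, -3)) = 11.1803
d((10, 5), (-10, -3)) = 21.5407

Closest pair: (-9, -6) and (-10, -3) with distance 3.1623

The closest pair is (-9, -6) and (-10, -3) with Euclidean distance 3.1623. For 5 points, brute-force pairwise comparison is shown above. For large n, the divide-and-conquer algorithm (sort by x, recurse on halves, check the dividing strip) achieves O(n log n).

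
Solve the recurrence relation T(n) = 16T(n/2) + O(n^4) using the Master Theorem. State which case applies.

Master Theorem for T(n) = 16T(n/2) + O(n^4):

a = 16, b = 2, c = 4
log_b(a) = log_2(16) = 4.0000

Case 2: c = 4 = log_2(16) = 4.0000
T(n) = O(n^4 log n) = O(n^4 log n)

For T(n) = 16T(n/2) + O(n^4): log_2(16) = 4.0000. This is Case 2 of the Master Theorem (c = log_b(a), equal work at all levels), giving O(n^4 log n).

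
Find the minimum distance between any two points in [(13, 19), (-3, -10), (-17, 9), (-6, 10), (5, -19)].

Computing all pairwise distances among 5 points:

d((13, 19), (-3, -10)) = 33.121
d((13, 19), (-17, 9)) = 31.6228
d((13, 19), (-6, 10)) = 21.0238
d((13, 19), (5, -19)) = 38.833
d((-3, -10), (-17, 9)) = 23.6008
d((-3, -10), (-6, 10)) = 20.2237
d((-3, -10), (5, -19)) = 12.0416
d((-17, 9), (-6, 10)) = 11.0454 <-- minimum
d((-17, 9), (5, -19)) = 35.609
d((-6, 10), (5, -19)) = 31.0161

Closest pair: (-17, 9) and (-6, 10) with distance 11.0454

The closest pair is (-17, 9) and (-6, 10) with Euclidean distance 11.0454. For 5 points, brute-force pairwise comparison is shown above. For large n, the divide-and-conquer algorithm (sort by x, recurse on halves, check the dividing strip) achieves O(n log n).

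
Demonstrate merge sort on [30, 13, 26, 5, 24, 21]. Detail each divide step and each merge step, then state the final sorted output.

Merge sort trace:

Split: [30, 13, 26, 5, 24, 21] -> [30, 13, 26] and [5, 24, 21]
  Split: [30, 13, 26] -> [30] and [13, 26]
    Split: [13, 26] -> [13] and [26]
    Merge: [13] + [26] -> [13, 26]
  Merge: [30] + [13, 26] -> [13, 26, 30]
  Split: [5, 24, 21] -> [5] and [24, 21]
    Split: [24, 21] -> [24] and [21]
    Merge: [24] + [21] -> [21, 24]
  Merge: [5] + [21, 24] -> [5, 21, 24]
Merge: [13, 26, 30] + [5, 21, 24] -> [5, 13, 21, 24, 26, 30]

Final sorted array: [5, 13, 21, 24, 26, 30]

The merge sort proceeds by recursively splitting the array and merging sorted halves.
After all merges, the sorted array is [5, 13, 21, 24, 26, 30].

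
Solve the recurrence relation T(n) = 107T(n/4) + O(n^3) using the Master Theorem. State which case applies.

Master Theorem for T(n) = 107T(n/4) + O(n^3):

a = 107, b = 4, c = 3
log_b(a) = log_4(107) = 3.3707

Case 1: c = 3 < log_4(107) = 3.3707
T(n) = O(n^(log_4 107))

For T(n) = 107T(n/4) + O(n^3): log_4(107) = 3.3707. This is Case 1 of the Master Theorem (c < log_b(a), work dominated by leaves), giving O(n^(log_4 107)).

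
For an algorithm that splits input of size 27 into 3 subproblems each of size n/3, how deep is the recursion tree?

For divide and conquer with division factor 3:

Problem sizes at each level:
Level 0: 27
Level 1: 9
Level 2: 3
Level 3: 1

The root is level 0 and the size-1 base case is level 3 (the tree spans levels 0 through 3, i.e. 4 levels counting the root), so the depth is the number of divisions: log_3(27) = 3

The recursion tree depth is log_3(27) = 3. At each level, the problem size is divided by 3, so it takes 3 divisions to reduce to a base case of size 1. The algorithm makes 3 recursive calls at each level.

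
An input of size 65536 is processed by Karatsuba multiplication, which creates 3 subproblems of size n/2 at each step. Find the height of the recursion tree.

For divide and conquer with division factor 2:

Problem sizes at each level:
Level 0: 65536
Level 1: 32768
Level 2: 16384
Level 3: 8192
Level 4: 4096
Level 5: 2048
Level 6: 1024
Level 7: 512
Level 8: 256
Level 9: 128
Level 10: 64
Level 11: 32
Level 12: 16
Level 13: 8
Level 14: 4
Level 15: 2
Level 16: 1

The root is level 0 and the size-1 base case is level 16 (the tree spans levels 0 through 16, i.e. 17 levels counting the root), so the depth is the number of divisions: log_2(65536) = 16

The recursion tree depth is log_2(65536) = 16. At each level, the problem size is divided by 2, so it takes 16 divisions to reduce to a base case of size 1. The algorithm makes 3 recursive calls at each level.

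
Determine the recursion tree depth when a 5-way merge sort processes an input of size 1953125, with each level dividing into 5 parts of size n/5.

For divide and conquer with division factor 5:

Problem sizes at each level:
Level 0: 1953125
Level 1: 390625
Level 2: 78125
Level 3: 15625
Level 4: 3125
Level 5: 625
Level 6: 125
Level 7: 25
Level 8: 5
Level 9: 1

The root is level 0 and the size-1 base case is level 9 (the tree spans levels 0 through 9, i.e. 10 levels counting the root), so the depth is the number of divisions: log_5(1953125) = 9

The recursion tree depth is log_5(1953125) = 9. At each level, the problem size is divided by 5, so it takes 9 divisions to reduce to a base case of size 1. The algorithm makes 5 recursive calls at each level.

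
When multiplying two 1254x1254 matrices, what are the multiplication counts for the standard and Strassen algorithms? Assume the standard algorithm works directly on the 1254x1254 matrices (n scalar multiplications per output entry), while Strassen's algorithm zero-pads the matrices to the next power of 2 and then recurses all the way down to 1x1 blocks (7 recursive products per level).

Matrix multiplication for 1254x1254 matrices:

Strassen's algorithm requires power-of-2 dimensions. Pad 1254x1254 to 2048x2048 (next power of 2).

Standard algorithm: 1254^3 = 1971935064 multiplications
Strassen's algorithm: 7^(log2(2048)) = 7^11 = 1977326743 multiplications
Difference: 1971935064 - 1977326743 = -5391679 (Strassen uses MORE here due to padding overhead — for small or just-over-power-of-2 n, padding can outweigh the per-level savings)

Standard: 1971935064 multiplications (1254^3). Strassen: 1977326743 multiplications (7^11, after padding to 2048x2048). Strassen reduces 8 recursive multiplications to 7 at each level.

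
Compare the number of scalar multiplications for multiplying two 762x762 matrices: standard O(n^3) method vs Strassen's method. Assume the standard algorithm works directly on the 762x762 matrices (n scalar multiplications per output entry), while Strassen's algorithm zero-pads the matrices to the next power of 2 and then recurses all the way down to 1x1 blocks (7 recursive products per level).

Matrix multiplication for 762x762 matrices:

Strassen's algorithm requires power-of-2 dimensions. Pad 762x762 to 1024x1024 (next power of 2).

Standard algorithm: 762^3 = 442450728 multiplications
Strassen's algorithm: 7^(log2(1024)) = 7^10 = 282475249 multiplications
Savings: 442450728 - 282475249 = 159975479 multiplications

Standard: 442450728 multiplications (762^3). Strassen: 282475249 multiplications (7^10, after padding to 1024x1024). Strassen reduces 8 recursive multiplications to 7 at each level.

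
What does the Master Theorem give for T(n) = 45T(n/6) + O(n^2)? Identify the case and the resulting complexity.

Master Theorem for T(n) = 45T(n/6) + O(n^2):

a = 45, b = 6, c = 2
log_b(a) = log_6(45) = 2.1245

Case 1: c = 2 < log_6(45) = 2.1245
T(n) = O(n^(log_6 45))

For T(n) = 45T(n/6) + O(n^2): log_6(45) = 2.1245. This is Case 1 of the Master Theorem (c < log_b(a), work dominated by leaves), giving O(n^(log_6 45)).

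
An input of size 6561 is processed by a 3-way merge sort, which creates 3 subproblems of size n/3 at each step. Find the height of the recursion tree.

For divide and conquer with division factor 3:

Problem sizes at each level:
Level 0: 6561
Level 1: 2187
Level 2: 729
Level 3: 243
Level 4: 81
Level 5: 27
Level 6: 9
Level 7: 3
Level 8: 1

The root is level 0 and the size-1 base case is level 8 (the tree spans levels 0 through 8, i.e. 9 levels counting the root), so the depth is the number of divisions: log_3(6561) = 8

The recursion tree depth is log_3(6561) = 8. At each level, the problem size is divided by 3, so it takes 8 divisions to reduce to a base case of size 1. The algorithm makes 3 recursive calls at each level.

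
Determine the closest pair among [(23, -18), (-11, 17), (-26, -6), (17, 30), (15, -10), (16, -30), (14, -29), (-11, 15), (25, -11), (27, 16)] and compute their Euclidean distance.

Computing all pairwise distances among 10 points:

d((23, -18), (-11, 17)) = 48.7955
d((23, -18), (-26, -6)) = 50.448
d((23, -18), (17, 30)) = 48.3735
d((23, -18), (15, -10)) = 11.3137
d((23, -18), (16, -30)) = 13.8924
d((23, -18), (14, -29)) = 14.2127
d((23, -18), (-11, 15)) = 47.3814
d((23, -18), (25, -11)) = 7.2801
d((23, -18), (27, 16)) = 34.2345
d((-11, 17), (-26, -6)) = 27.4591
d((-11, 17), (17, 30)) = 30.8707
d((-11, 17), (15, -10)) = 37.4833
d((-11, 17), (16, -30)) = 54.2033
d((-11, 17), (14, -29)) = 52.3546
d((-11, 17), (-11, 15)) = 2.0 <-- minimum
d((-11, 17), (25, -11)) = 45.607
d((-11, 17), (27, 16)) = 38.0132
d((-26, -6), (17, 30)) = 56.0803
d((-26, -6), (15, -10)) = 41.1947
d((-26, -6), (16, -30)) = 48.3735
d((-26, -6), (14, -29)) = 46.1411
d((-26, -6), (-11, 15)) = 25.807
d((-26, -6), (25, -11)) = 51.2445
d((-26, -6), (27, 16)) = 57.3847
d((17, 30), (15, -10)) = 40.05
d((17, 30), (16, -30)) = 60.0083
d((17, 30), (14, -29)) = 59.0762
d((17, 30), (-11, 15)) = 31.7648
d((17, 30), (25, -11)) = 41.7732
d((17, 30), (27, 16)) = 17.2047
d((15, -10), (16, -30)) = 20.025
d((15, -10), (14, -29)) = 19.0263
d((15, -10), (-11, 15)) = 36.0694
d((15, -10), (25, -11)) = 10.0499
d((15, -10), (27, 16)) = 28.6356
d((16, -30), (14, -29)) = 2.2361
d((16, -30), (-11, 15)) = 52.4786
d((16, -30), (25, -11)) = 21.0238
d((16, -30), (27, 16)) = 47.2969
d((14, -29), (-11, 15)) = 50.6063
d((14, -29), (25, -11)) = 21.095
d((14, -29), (27, 16)) = 46.8402
d((-11, 15), (25, -11)) = 44.4072
d((-11, 15), (27, 16)) = 38.0132
d((25, -11), (27, 16)) = 27.074

Closest pair: (-11, 17) and (-11, 15) with distance 2.0

The closest pair is (-11, 17) and (-11, 15) with Euclidean distance 2.0. For 10 points, brute-force pairwise comparison is shown above. For large n, the divide-and-conquer algorithm (sort by x, recurse on halves, check the dividing strip) achieves O(n log n).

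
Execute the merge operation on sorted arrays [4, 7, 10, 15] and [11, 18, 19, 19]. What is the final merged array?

Merging process:

Compare 4 vs 11: take 4 from left. Merged: [4]
Compare 7 vs 11: take 7 from left. Merged: [4, 7]
Compare 10 vs 11: take 10 from left. Merged: [4, 7, 10]
Compare 15 vs 11: take 11 from right. Merged: [4, 7, 10, 11]
Compare 15 vs 18: take 15 from left. Merged: [4, 7, 10, 11, 15]
Append remaining from right: [18, 19, 19]. Merged: [4, 7, 10, 11, 15, 18, 19, 19]

Final merged array: [4, 7, 10, 11, 15, 18, 19, 19]
Total comparisons: 5

The merged array is [4, 7, 10, 11, 15, 18, 19, 19], requiring 5 comparisons. The merge step runs in O(n) time where n is the total number of elements.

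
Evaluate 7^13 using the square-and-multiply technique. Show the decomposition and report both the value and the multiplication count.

Computing 7^13 by squaring (build up from 7^1; each line after the first costs one multiplication):

7^1 = 7
7^2 = (7^1)^2 = 7^2 = 49
7^3 = 7 * 7^2 = 7 * 49 = 343
7^6 = (7^3)^2 = 343^2 = 117649
7^12 = (7^6)^2 = 117649^2 = 13841287201
7^13 = 7 * 7^12 = 7 * 13841287201 = 96889010407

Result: 96889010407
Multiplications needed: 5 (5 lines after 7^1)

7^13 = 96889010407. Using exponentiation by squaring, this requires 5 multiplications. The key idea: if the exponent is even, square the half-power; if odd, multiply by the base once.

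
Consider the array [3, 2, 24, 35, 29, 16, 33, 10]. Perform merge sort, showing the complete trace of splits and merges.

Merge sort trace:

Split: [3, 2, 24, 35, 29, 16, 33, 10] -> [3, 2, 24, 35] and [29, 16, 33, 10]
  Split: [3, 2, 24, 35] -> [3, 2] and [24, 35]
    Split: [3, 2] -> [3] and [2]
    Merge: [3] + [2] -> [2, 3]
    Split: [24, 35] -> [24] and [35]
    Merge: [24] + [35] -> [24, 35]
  Merge: [2, 3] + [24, 35] -> [2, 3, 24, 35]
  Split: [29, 16, 33, 10] -> [29, 16] and [33, 10]
    Split: [29, 16] -> [29] and [16]
    Merge: [29] + [16] -> [16, 29]
    Split: [33, 10] -> [33] and [10]
    Merge: [33] + [10] -> [10, 33]
  Merge: [16, 29] + [10, 33] -> [10, 16, 29, 33]
Merge: [2, 3, 24, 35] + [10, 16, 29, 33] -> [2, 3, 10, 16, 24, 29, 33, 35]

Final sorted array: [2, 3, 10, 16, 24, 29, 33, 35]

The merge sort proceeds by recursively splitting the array and merging sorted halves.
After all merges, the sorted array is [2, 3, 10, 16, 24, 29, 33, 35].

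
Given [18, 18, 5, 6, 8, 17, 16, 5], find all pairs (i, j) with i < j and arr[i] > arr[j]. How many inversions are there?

Finding inversions in [18, 18, 5, 6, 8, 17, 16, 5]:

(0, 2): arr[0]=18 > arr[2]=5
(0, 3): arr[0]=18 > arr[3]=6
(0, 4): arr[0]=18 > arr[4]=8
(0, 5): arr[0]=18 > arr[5]=17
(0, 6): arr[0]=18 > arr[6]=16
(0, 7): arr[0]=18 > arr[7]=5
(1, 2): arr[1]=18 > arr[2]=5
(1, 3): arr[1]=18 > arr[3]=6
(1, 4): arr[1]=18 > arr[4]=8
(1, 5): arr[1]=18 > arr[5]=17
(1, 6): arr[1]=18 > arr[6]=16
(1, 7): arr[1]=18 > arr[7]=5
(3, 7): arr[3]=6 > arr[7]=5
(4, 7): arr[4]=8 > arr[7]=5
(5, 6): arr[5]=17 > arr[6]=16
(5, 7): arr[5]=17 > arr[7]=5
(6, 7): arr[6]=16 > arr[7]=5

Total inversions: 17

The array has 17 inversion(s): (0,2), (0,3), (0,4), (0,5), (0,6), (0,7), (1,2), (1,3), (1,4), (1,5), (1,6), (1,7), (3,7), (4,7), (5,6), (5,7), (6,7). Each pair (i,j) satisfies i < j and arr[i] > arr[j].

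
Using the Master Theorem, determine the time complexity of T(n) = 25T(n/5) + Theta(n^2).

Master Theorem for T(n) = 25T(n/5) + O(n^2):

a = 25, b = 5, c = 2
log_b(a) = log_5(25) = 2.0000

Case 2: c = 2 = log_5(25) = 2.0000
T(n) = O(n^2 log n) = O(n^2 log n)

For T(n) = 25T(n/5) + O(n^2): log_5(25) = 2.0000. This is Case 2 of the Master Theorem (c = log_b(a), equal work at all levels), giving O(n^2 log n).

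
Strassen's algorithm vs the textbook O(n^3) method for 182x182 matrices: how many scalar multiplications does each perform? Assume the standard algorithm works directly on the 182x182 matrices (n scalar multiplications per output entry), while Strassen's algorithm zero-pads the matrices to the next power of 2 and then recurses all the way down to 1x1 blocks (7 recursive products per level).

Matrix multiplication for 182x182 matrices:

Strassen's algorithm requires power-of-2 dimensions. Pad 182x182 to 256x256 (next power of 2).

Standard algorithm: 182^3 = 6028568 multiplications
Strassen's algorithm: 7^(log2(256)) = 7^8 = 5764801 multiplications
Savings: 6028568 - 5764801 = 263767 multiplications

Standard: 6028568 multiplications (182^3). Strassen: 5764801 multiplications (7^8, after padding to 256x256). Strassen reduces 8 recursive multiplications to 7 at each level.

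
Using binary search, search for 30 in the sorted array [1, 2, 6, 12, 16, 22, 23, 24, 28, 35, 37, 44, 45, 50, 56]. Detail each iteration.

Binary search for 30 in [1, 2, 6, 12, 16, 22, 23, 24, 28, 35, 37, 44, 45, 50, 56]:

lo=0, hi=14, mid=7, arr[mid]=24 -> 24 < 30, search right half
lo=8, hi=14, mid=11, arr[mid]=44 -> 44 > 30, search left half
lo=8, hi=10, mid=9, arr[mid]=35 -> 35 > 30, search left half
lo=8, hi=8, mid=8, arr[mid]=28 -> 28 < 30, search right half
lo=9 > hi=8, target 30 not found

Binary search determines that 30 is not in the array after 4 comparisons. The search space was exhausted without finding the target.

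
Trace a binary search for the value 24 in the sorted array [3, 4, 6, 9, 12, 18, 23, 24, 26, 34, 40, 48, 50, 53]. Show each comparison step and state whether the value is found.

Binary search for 24 in [3, 4, 6, 9, 12, 18, 23, 24, 26, 34, 40, 48, 50, 53]:

lo=0, hi=13, mid=6, arr[mid]=23 -> 23 < 24, search right half
lo=7, hi=13, mid=10, arr[mid]=40 -> 40 > 24, search left half
lo=7, hi=9, mid=8, arr[mid]=26 -> 26 > 24, search left half
lo=7, hi=7, mid=7, arr[mid]=24 -> Found target at index 7!

Binary search finds 24 at index 7 after 4 comparisons. The search repeatedly halves the search space by comparing with the middle element.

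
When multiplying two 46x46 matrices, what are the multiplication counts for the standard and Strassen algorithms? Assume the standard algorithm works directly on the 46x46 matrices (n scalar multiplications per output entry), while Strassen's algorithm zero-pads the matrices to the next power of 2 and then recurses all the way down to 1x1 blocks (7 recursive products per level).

Matrix multiplication for 46x46 matrices:

Strassen's algorithm requires power-of-2 dimensions. Pad 46x46 to 64x64 (next power of 2).

Standard algorithm: 46^3 = 97336 multiplications
Strassen's algorithm: 7^(log2(64)) = 7^6 = 117649 multiplications
Difference: 97336 - 117649 = -20313 (Strassen uses MORE here due to padding overhead — for small or just-over-power-of-2 n, padding can outweigh the per-level savings)

Standard: 97336 multiplications (46^3). Strassen: 117649 multiplications (7^6, after padding to 64x64). Strassen reduces 8 recursive multiplications to 7 at each level.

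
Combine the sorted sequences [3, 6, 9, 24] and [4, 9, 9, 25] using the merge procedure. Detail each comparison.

Merging process:

Compare 3 vs 4: take 3 from left. Merged: [3]
Compare 6 vs 4: take 4 from right. Merged: [3, 4]
Compare 6 vs 9: take 6 from left. Merged: [3, 4, 6]
Compare 9 vs 9: take 9 from left. Merged: [3, 4, 6, 9]
Compare 24 vs 9: take 9 from right. Merged: [3, 4, 6, 9, 9]
Compare 24 vs 9: take 9 from right. Merged: [3, 4, 6, 9, 9, 9]
Compare 24 vs 25: take 24 from left. Merged: [3, 4, 6, 9, 9, 9, 24]
Append remaining from right: [25]. Merged: [3, 4, 6, 9, 9, 9, 24, 25]

Final merged array: [3, 4, 6, 9, 9, 9, 24, 25]
Total comparisons: 7

The merged array is [3, 4, 6, 9, 9, 9, 24, 25], requiring 7 comparisons. The merge step runs in O(n) time where n is the total number of elements.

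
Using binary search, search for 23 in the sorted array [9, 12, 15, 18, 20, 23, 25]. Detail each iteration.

Binary search for 23 in [9, 12, 15, 18, 20, 23, 25]:

lo=0, hi=6, mid=3, arr[mid]=18 -> 18 < 23, search right half
lo=4, hi=6, mid=5, arr[mid]=23 -> Found target at index 5!

Binary search finds 23 at index 5 after 2 comparisons. The search repeatedly halves the search space by comparing with the middle element.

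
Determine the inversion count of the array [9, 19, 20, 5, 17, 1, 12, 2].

Finding inversions in [9, 19, 20, 5, 17, 1, 12, 2]:

(0, 3): arr[0]=9 > arr[3]=5
(0, 5): arr[0]=9 > arr[5]=1
(0, 7): arr[0]=9 > arr[7]=2
(1, 3): arr[1]=19 > arr[3]=5
(1, 4): arr[1]=19 > arr[4]=17
(1, 5): arr[1]=19 > arr[5]=1
(1, 6): arr[1]=19 > arr[6]=12
(1, 7): arr[1]=19 > arr[7]=2
(2, 3): arr[2]=20 > arr[3]=5
(2, 4): arr[2]=20 > arr[4]=17
(2, 5): arr[2]=20 > arr[5]=1
(2, 6): arr[2]=20 > arr[6]=12
(2, 7): arr[2]=20 > arr[7]=2
(3, 5): arr[3]=5 > arr[5]=1
(3, 7): arr[3]=5 > arr[7]=2
(4, 5): arr[4]=17 > arr[5]=1
(4, 6): arr[4]=17 > arr[6]=12
(4, 7): arr[4]=17 > arr[7]=2
(6, 7): arr[6]=12 > arr[7]=2

Total inversions: 19

The array has 19 inversion(s): (0,3), (0,5), (0,7), (1,3), (1,4), (1,5), (1,6), (1,7), (2,3), (2,4), (2,5), (2,6), (2,7), (3,5), (3,7), (4,5), (4,6), (4,7), (6,7). Each pair (i,j) satisfies i < j and arr[i] > arr[j].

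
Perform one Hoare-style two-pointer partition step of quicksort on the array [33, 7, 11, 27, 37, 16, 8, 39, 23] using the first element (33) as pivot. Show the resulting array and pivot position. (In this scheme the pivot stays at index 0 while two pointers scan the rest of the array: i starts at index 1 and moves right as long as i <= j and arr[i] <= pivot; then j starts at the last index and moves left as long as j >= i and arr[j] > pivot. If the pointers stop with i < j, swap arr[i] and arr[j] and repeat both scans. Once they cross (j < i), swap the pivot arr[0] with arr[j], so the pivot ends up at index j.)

Hoare-style two-pointer partition with pivot = 33:

Initial array: [33, 7, 11, 27, 37, 16, 8, 39, 23]

Pointers start at i = 1, j = 8.
i stops at index 4 (arr[4]=37 > 33), j stops at index 8 (arr[8]=23 <= 33): swap arr[4] and arr[8], array becomes [33, 7, 11, 27, 23, 16, 8, 39, 37]
i ends at 7, j ends at 6: the pointers have crossed (j < i), so scanning stops.

Swap pivot arr[0] with arr[6] to place pivot at position 6: [8, 7, 11, 27, 23, 16, 33, 39, 37]
Pivot position: 6

After partitioning with pivot 33, the array becomes [8, 7, 11, 27, 23, 16, 33, 39, 37]. The pivot is placed at index 6. All elements to the left of the pivot are <= 33, and all elements to the right are > 33.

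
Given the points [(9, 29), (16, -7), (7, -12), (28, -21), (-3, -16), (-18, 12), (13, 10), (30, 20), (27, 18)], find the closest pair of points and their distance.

Computing all pairwise distances among 9 points:

d((9, 29), (16, -7)) = 36.6742
d((9, 29), (7, -12)) = 41.0488
d((9, 29), (28, -21)) = 53.4883
d((9, 29), (-3, -16)) = 46.5725
d((9, 29), (-18, 12)) = 31.9061
d((9, 29), (13, 10)) = 19.4165
d((9, 29), (30, 20)) = 22.8473
d((9, 29), (27, 18)) = 21.095
d((16, -7), (7, -12)) = 10.2956
d((16, -7), (28, -21)) = 18.4391
d((16, -7), (-3, -16)) = 21.0238
d((16, -7), (-18, 12)) = 38.9487
d((16, -7), (13, 10)) = 17.2627
d((16, -7), (30, 20)) = 30.4138
d((16, -7), (27, 18)) = 27.313
d((7, -12), (28, -21)) = 22.8473
d((7, -12), (-3, -16)) = 10.7703
d((7, -12), (-18, 12)) = 34.6554
d((7, -12), (13, 10)) = 22.8035
d((7, -12), (30, 20)) = 39.4081
d((7, -12), (27, 18)) = 36.0555
d((28, -21), (-3, -16)) = 31.4006
d((28, -21), (-18, 12)) = 56.6127
d((28, -21), (13, 10)) = 34.4384
d((28, -21), (30, 20)) = 41.0488
d((28, -21), (27, 18)) = 39.0128
d((-3, -16), (-18, 12)) = 31.7648
d((-3, -16), (13, 10)) = 30.5287
d((-3, -16), (30, 20)) = 48.8365
d((-3, -16), (27, 18)) = 45.3431
d((-18, 12), (13, 10)) = 31.0644
d((-18, 12), (30, 20)) = 48.6621
d((-18, 12), (27, 18)) = 45.3982
d((13, 10), (30, 20)) = 19.7231
d((13, 10), (27, 18)) = 16.1245
d((30, 20), (27, 18)) = 3.6056 <-- minimum

Closest pair: (30, 20) and (27, 18) with distance 3.6056

The closest pair is (30, 20) and (27, 18) with Euclidean distance 3.6056. For 9 points, brute-force pairwise comparison is shown above. For large n, the divide-and-conquer algorithm (sort by x, recurse on halves, check the dividing strip) achieves O(n log n).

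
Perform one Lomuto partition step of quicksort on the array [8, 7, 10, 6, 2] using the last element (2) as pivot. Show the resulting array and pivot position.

Lomuto partition with pivot = 2:

Initial array: [8, 7, 10, 6, 2]

arr[0]=8 > 2: no swap
arr[1]=7 > 2: no swap
arr[2]=10 > 2: no swap
arr[3]=6 > 2: no swap

Place pivot at position 0: [2, 7, 10, 6, 8]
Pivot position: 0

After partitioning with pivot 2, the array becomes [2, 7, 10, 6, 8]. The pivot is placed at index 0. All elements to the left of the pivot are <= 2, and all elements to the right are > 2.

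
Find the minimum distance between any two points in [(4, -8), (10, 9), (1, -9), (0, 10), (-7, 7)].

Computing all pairwise distances among 5 points:

d((4, -8), (10, 9)) = 18.0278
d((4, -8), (1, -9)) = 3.1623 <-- minimum
d((4, -8), (0, 10)) = 18.4391
d((4, -8), (-7, 7)) = 18.6011
d((10, 9), (1, -9)) = 20.1246
d((10, 9), (0, 10)) = 10.0499
d((10, 9), (-7, 7)) = 17.1172
d((1, -9), (0, 10)) = 19.0263
d((1, -9), (-7, 7)) = 17.8885
d((0, 10), (-7, 7)) = 7.6158

Closest pair: (4, -8) and (1, -9) with distance 3.1623

The closest pair is (4, -8) and (1, -9) with Euclidean distance 3.1623. For 5 points, brute-force pairwise comparison is shown above. For large n, the divide-and-conquer algorithm (sort by x, recurse on halves, check the dividing strip) achieves O(n log n).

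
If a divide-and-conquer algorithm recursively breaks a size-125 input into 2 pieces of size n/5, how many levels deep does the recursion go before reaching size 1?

For divide and conquer with division factor 5:

Problem sizes at each level:
Level 0: 125
Level 1: 25
Level 2: 5
Level 3: 1

The root is level 0 and the size-1 base case is level 3 (the tree spans levels 0 through 3, i.e. 4 levels counting the root), so the depth is the number of divisions: log_5(125) = 3

The recursion tree depth is log_5(125) = 3. At each level, the problem size is divided by 5, so it takes 3 divisions to reduce to a base case of size 1. The algorithm makes 2 recursive calls at each level.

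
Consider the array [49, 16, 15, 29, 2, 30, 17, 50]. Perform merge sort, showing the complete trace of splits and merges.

Merge sort trace:

Split: [49, 16, 15, 29, 2, 30, 17, 50] -> [49, 16, 15, 29] and [2, 30, 17, 50]
  Split: [49, 16, 15, 29] -> [49, 16] and [15, 29]
    Split: [49, 16] -> [49] and [16]
    Merge: [49] + [16] -> [16, 49]
    Split: [15, 29] -> [15] and [29]
    Merge: [15] + [29] -> [15, 29]
  Merge: [16, 49] + [15, 29] -> [15, 16, 29, 49]
  Split: [2, 30, 17, 50] -> [2, 30] and [17, 50]
    Split: [2, 30] -> [2] and [30]
    Merge: [2] + [30] -> [2, 30]
    Split: [17, 50] -> [17] and [50]
    Merge: [17] + [50] -> [17, 50]
  Merge: [2, 30] + [17, 50] -> [2, 17, 30, 50]
Merge: [15, 16, 29, 49] + [2, 17, 30, 50] -> [2, 15, 16, 17, 29, 30, 49, 50]

Final sorted array: [2, 15, 16, 17, 29, 30, 49, 50]

The merge sort proceeds by recursively splitting the array and merging sorted halves.
After all merges, the sorted array is [2, 15, 16, 17, 29, 30, 49, 50].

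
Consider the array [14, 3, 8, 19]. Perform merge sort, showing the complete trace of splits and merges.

Merge sort trace:

Split: [14, 3, 8, 19] -> [14, 3] and [8, 19]
  Split: [14, 3] -> [14] and [3]
  Merge: [14] + [3] -> [3, 14]
  Split: [8, 19] -> [8] and [19]
  Merge: [8] + [19] -> [8, 19]
Merge: [3, 14] + [8, 19] -> [3, 8, 14, 19]

Final sorted array: [3, 8, 14, 19]

The merge sort proceeds by recursively splitting the array and merging sorted halves.
After all merges, the sorted array is [3, 8, 14, 19].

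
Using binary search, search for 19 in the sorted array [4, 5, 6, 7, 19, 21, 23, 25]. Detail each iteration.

Binary search for 19 in [4, 5, 6, 7, 19, 21, 23, 25]:

lo=0, hi=7, mid=3, arr[mid]=7 -> 7 < 19, search right half
lo=4, hi=7, mid=5, arr[mid]=21 -> 21 > 19, search left half
lo=4, hi=4, mid=4, arr[mid]=19 -> Found target at index 4!

Binary search finds 19 at index 4 after 3 comparisons. The search repeatedly halves the search space by comparing with the middle element.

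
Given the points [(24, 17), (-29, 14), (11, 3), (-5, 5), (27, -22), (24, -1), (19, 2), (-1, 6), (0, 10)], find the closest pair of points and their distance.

Computing all pairwise distances among 9 points:

d((24, 17), (-29, 14)) = 53.0848
d((24, 17), (11, 3)) = 19.105
d((24, 17), (-5, 5)) = 31.3847
d((24, 17), (27, -22)) = 39.1152
d((24, 17), (24, -1)) = 18.0
d((24, 17), (19, 2)) = 15.8114
d((24, 17), (-1, 6)) = 27.313
d((24, 17), (0, 10)) = 25.0
d((-29, 14), (11, 3)) = 41.4849
d((-29, 14), (-5, 5)) = 25.632
d((-29, 14), (27, -22)) = 66.5733
d((-29, 14), (24, -1)) = 55.0818
d((-29, 14), (19, 2)) = 49.4773
d((-29, 14), (-1, 6)) = 29.1204
d((-29, 14), (0, 10)) = 29.2746
d((11, 3), (-5, 5)) = 16.1245
d((11, 3), (27, -22)) = 29.6816
d((11, 3), (24, -1)) = 13.6015
d((11, 3), (19, 2)) = 8.0623
d((11, 3), (-1, 6)) = 12.3693
d((11, 3), (0, 10)) = 13.0384
d((-5, 5), (27, -22)) = 41.8688
d((-5, 5), (24, -1)) = 29.6142
d((-5, 5), (19, 2)) = 24.1868
d((-5, 5), (-1, 6)) = 4.1231 <-- minimum
d((-5, 5), (0, 10)) = 7.0711
d((27, -22), (24, -1)) = 21.2132
d((27, -22), (19, 2)) = 25.2982
d((27, -22), (-1, 6)) = 39.598
d((27, -22), (0, 10)) = 41.8688
d((24, -1), (19, 2)) = 5.831
d((24, -1), (-1, 6)) = 25.9615
d((24, -1), (0, 10)) = 26.4008
d((19, 2), (-1, 6)) = 20.3961
d((19, 2), (0, 10)) = 20.6155
d((-1, 6), (0, 10)) = 4.1231 <-- minimum

Minimum distance: 4.1231 (tie among 2 pairs: (-5, 5) and (-1, 6); (-1, 6) and (0, 10))

The minimum Euclidean distance is 4.1231. There is a tie: 2 pairs achieve this minimum — (-5, 5) and (-1, 6); (-1, 6) and (0, 10). Any of these is a valid closest pair. For 9 points, brute-force pairwise comparison is shown above. For large n, the divide-and-conquer algorithm (sort by x, recurse on halves, check the dividing strip) achieves O(n log n).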